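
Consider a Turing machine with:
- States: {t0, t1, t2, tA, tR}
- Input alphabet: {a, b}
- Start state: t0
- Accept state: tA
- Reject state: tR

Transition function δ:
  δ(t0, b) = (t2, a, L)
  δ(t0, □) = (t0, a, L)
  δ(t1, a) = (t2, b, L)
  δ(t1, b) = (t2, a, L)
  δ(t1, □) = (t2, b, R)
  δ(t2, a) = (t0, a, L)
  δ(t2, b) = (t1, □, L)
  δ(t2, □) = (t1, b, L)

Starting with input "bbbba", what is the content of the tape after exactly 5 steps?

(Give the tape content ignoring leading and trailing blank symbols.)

Execution trace:
Initial: [t0]bbbba
Step 1: δ(t0, b) = (t2, a, L) → [t2]□abbba
Step 2: δ(t2, □) = (t1, b, L) → [t1]□babbba
Step 3: δ(t1, □) = (t2, b, R) → b[t2]babbba
Step 4: δ(t2, b) = (t1, □, L) → [t1]b□abbba
Step 5: δ(t1, b) = (t2, a, L) → [t2]□a□abbba

After 5 steps, the tape (ignoring leading/trailing blanks) is: a□abbba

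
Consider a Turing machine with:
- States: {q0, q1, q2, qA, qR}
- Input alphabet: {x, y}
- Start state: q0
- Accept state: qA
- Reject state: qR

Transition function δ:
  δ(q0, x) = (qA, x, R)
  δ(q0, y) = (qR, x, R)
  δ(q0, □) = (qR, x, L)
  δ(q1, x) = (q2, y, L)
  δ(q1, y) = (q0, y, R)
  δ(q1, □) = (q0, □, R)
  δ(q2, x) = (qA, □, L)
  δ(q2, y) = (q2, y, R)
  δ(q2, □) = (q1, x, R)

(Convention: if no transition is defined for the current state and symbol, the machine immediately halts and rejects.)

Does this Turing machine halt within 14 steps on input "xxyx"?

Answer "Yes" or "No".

Execution trace:
Initial: [q0]xxyx
Step 1: δ(q0, x) = (qA, x, R) → x[qA]xyx

The machine reaches the accept state qA and halts.
The machine halted after 1 step (within the 14-step bound).

Answer: Yes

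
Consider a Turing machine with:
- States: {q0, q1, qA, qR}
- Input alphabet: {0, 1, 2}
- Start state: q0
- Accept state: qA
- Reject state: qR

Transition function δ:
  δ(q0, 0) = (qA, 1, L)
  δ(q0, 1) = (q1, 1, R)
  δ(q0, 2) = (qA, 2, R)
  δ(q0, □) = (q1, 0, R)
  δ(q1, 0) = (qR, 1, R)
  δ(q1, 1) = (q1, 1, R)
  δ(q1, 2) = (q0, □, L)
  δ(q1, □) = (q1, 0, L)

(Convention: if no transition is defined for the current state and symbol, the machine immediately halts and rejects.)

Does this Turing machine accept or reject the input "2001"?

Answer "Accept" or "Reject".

Execution trace:
Initial: [q0]2001
Step 1: δ(q0, 2) = (qA, 2, R) → 2[qA]001

The machine reaches the accept state qA and halts.

Answer: Accept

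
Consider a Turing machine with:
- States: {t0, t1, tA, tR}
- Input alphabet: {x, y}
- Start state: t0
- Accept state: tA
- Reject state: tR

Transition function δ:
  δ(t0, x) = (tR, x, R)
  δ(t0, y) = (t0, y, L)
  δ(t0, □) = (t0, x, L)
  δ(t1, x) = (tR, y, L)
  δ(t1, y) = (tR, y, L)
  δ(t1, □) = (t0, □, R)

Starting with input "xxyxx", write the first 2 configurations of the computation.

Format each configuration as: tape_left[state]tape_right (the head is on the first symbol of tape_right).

Transitions applied:
Step 1: δ(t0, x) = (tR, x, R)

The first 2 configurations are:
[t0]xxyxx ⊢ x[tR]xyxx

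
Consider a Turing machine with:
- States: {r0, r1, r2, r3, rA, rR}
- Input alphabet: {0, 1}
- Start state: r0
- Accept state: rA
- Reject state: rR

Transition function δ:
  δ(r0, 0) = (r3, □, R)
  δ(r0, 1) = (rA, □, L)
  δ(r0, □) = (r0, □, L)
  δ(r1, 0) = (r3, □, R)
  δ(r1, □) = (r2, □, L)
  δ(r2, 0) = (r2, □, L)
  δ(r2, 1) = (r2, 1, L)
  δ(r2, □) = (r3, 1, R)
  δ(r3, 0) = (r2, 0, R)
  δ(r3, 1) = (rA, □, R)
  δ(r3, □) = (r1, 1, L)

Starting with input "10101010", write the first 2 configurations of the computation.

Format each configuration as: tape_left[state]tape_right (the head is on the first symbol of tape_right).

Transitions applied:
Step 1: δ(r0, 1) = (rA, □, L)

The first 2 configurations are:
[r0]10101010 ⊢ [rA]□□0101010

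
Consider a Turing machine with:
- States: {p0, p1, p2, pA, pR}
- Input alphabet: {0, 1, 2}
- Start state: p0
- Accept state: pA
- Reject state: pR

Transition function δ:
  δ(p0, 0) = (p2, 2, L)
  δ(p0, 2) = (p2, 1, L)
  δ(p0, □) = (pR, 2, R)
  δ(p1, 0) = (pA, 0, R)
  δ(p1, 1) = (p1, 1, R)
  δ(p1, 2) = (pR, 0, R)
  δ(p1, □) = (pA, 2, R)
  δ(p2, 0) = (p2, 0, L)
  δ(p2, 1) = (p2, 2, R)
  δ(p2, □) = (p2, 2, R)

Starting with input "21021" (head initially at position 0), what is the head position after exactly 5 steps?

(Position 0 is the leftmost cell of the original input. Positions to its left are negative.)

Execution trace (head position shown):
Step 0: [p0]21021  (head at position 0)
Step 1: move left → [p2]□11021  (head at position -1)
Step 2: move right → 2[p2]11021  (head at position 0)
Step 3: move right → 22[p2]1021  (head at position 1)
Step 4: move right → 222[p2]021  (head at position 2)
Step 5: move left → 22[p2]2021  (head at position 1)

After 5 steps, the head is at position 1.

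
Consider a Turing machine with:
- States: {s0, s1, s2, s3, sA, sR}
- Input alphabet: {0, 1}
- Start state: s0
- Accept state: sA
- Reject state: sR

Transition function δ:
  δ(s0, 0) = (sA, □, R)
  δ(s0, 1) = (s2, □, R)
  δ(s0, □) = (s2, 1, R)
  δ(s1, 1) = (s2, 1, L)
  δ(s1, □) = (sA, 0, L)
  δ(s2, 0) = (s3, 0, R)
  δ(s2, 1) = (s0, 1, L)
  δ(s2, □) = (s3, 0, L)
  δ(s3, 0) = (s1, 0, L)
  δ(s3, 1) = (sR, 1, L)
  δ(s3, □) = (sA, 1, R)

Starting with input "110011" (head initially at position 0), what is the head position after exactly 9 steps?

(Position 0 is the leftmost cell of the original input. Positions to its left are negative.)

Execution trace (head position shown):
Step 0: [s0]110011  (head at position 0)
Step 1: move right → □[s2]10011  (head at position 1)
Step 2: move left → [s0]□10011  (head at position 0)
Step 3: move right → 1[s2]10011  (head at position 1)
Step 4: move left → [s0]110011  (head at position 0)
Step 5: move right → □[s2]10011  (head at position 1)
Step 6: move left → [s0]□10011  (head at position 0)
Step 7: move right → 1[s2]10011  (head at position 1)
Step 8: move left → [s0]110011  (head at position 0)
Step 9: move right → □[s2]10011  (head at position 1)

After 9 steps, the head is at position 1.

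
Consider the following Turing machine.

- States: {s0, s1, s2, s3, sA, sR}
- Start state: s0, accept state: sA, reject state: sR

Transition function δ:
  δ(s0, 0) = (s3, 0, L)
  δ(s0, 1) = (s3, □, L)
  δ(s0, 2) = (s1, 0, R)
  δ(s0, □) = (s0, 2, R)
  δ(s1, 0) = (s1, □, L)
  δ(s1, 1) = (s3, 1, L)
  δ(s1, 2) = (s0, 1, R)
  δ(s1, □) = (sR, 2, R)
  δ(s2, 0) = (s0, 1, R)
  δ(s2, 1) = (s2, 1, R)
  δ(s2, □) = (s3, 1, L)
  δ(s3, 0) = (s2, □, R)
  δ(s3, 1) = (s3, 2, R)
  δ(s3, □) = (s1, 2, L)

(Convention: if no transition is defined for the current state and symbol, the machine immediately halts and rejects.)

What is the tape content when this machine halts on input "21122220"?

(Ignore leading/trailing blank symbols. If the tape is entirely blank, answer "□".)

Execution trace:
Initial: [s0]21122220
Step 1: δ(s0, 2) = (s1, 0, R) → 0[s1]1122220
Step 2: δ(s1, 1) = (s3, 1, L) → [s3]01122220
Step 3: δ(s3, 0) = (s2, □, R) → □[s2]1122220
Step 4: δ(s2, 1) = (s2, 1, R) → □1[s2]122220
Step 5: δ(s2, 1) = (s2, 1, R) → □11[s2]22220

No transition is defined for δ(s2, 2). By convention the machine halts and rejects.

Final tape (ignoring leading/trailing blanks): 1122220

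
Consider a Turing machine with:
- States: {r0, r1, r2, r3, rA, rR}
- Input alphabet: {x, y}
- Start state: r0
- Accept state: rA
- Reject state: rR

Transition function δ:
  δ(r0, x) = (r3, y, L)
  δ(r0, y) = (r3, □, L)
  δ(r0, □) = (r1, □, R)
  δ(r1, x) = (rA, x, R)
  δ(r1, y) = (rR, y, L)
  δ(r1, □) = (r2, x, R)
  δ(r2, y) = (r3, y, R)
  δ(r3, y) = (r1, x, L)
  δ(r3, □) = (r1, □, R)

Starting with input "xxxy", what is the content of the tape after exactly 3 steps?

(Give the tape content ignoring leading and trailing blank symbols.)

Execution trace:
Initial: [r0]xxxy
Step 1: δ(r0, x) = (r3, y, L) → [r3]□yxxy
Step 2: δ(r3, □) = (r1, □, R) → □[r1]yxxy
Step 3: δ(r1, y) = (rR, y, L) → [rR]□yxxy

The machine reaches the reject state rR and halts.

After 3 steps, the tape (ignoring leading/trailing blanks) is: yxxy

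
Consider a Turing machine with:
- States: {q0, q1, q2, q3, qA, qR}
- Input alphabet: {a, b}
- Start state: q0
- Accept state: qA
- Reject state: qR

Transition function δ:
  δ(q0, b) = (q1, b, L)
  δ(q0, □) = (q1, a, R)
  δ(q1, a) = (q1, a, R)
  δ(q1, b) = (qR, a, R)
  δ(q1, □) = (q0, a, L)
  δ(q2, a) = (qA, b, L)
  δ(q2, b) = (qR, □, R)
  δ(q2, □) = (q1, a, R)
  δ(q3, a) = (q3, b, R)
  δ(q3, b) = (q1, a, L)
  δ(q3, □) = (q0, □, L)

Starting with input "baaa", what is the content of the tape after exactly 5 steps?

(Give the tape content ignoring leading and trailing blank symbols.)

Execution trace:
Initial: [q0]baaa
Step 1: δ(q0, b) = (q1, b, L) → [q1]□baaa
Step 2: δ(q1, □) = (q0, a, L) → [q0]□abaaa
Step 3: δ(q0, □) = (q1, a, R) → a[q1]abaaa
Step 4: δ(q1, a) = (q1, a, R) → aa[q1]baaa
Step 5: δ(q1, b) = (qR, a, R) → aaa[qR]aaa

The machine reaches the reject state qR and halts.

After 5 steps, the tape (ignoring leading/trailing blanks) is: aaaaaa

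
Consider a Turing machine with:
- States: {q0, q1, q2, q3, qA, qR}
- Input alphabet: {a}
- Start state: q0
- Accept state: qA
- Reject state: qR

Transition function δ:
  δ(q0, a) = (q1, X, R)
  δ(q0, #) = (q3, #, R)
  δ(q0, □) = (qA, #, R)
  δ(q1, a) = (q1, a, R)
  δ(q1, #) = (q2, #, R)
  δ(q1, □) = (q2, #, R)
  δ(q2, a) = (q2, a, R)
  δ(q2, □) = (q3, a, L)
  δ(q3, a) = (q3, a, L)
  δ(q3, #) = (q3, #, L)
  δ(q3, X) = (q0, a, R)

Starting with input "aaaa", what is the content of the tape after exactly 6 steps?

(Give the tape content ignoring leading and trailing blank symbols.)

Execution trace:
Initial: [q0]aaaa
Step 1: δ(q0, a) = (q1, X, R) → X[q1]aaa
Step 2: δ(q1, a) = (q1, a, R) → Xa[q1]aa
Step 3: δ(q1, a) = (q1, a, R) → Xaa[q1]a
Step 4: δ(q1, a) = (q1, a, R) → Xaaa[q1]□
Step 5: δ(q1, □) = (q2, #, R) → Xaaa#[q2]□
Step 6: δ(q2, □) = (q3, a, L) → Xaaa[q3]#a

After 6 steps, the tape (ignoring leading/trailing blanks) is: Xaaa#a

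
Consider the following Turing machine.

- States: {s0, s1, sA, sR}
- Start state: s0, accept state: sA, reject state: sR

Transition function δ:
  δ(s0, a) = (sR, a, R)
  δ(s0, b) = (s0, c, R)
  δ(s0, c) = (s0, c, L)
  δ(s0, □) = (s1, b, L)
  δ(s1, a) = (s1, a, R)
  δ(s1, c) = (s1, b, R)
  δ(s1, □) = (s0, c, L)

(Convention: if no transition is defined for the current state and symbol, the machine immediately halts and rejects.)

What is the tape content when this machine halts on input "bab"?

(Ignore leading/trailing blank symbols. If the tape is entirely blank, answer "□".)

Execution trace:
Initial: [s0]bab
Step 1: δ(s0, b) = (s0, c, R) → c[s0]ab
Step 2: δ(s0, a) = (sR, a, R) → ca[sR]b

The machine reaches the reject state sR and halts.

Final tape (ignoring leading/trailing blanks): cab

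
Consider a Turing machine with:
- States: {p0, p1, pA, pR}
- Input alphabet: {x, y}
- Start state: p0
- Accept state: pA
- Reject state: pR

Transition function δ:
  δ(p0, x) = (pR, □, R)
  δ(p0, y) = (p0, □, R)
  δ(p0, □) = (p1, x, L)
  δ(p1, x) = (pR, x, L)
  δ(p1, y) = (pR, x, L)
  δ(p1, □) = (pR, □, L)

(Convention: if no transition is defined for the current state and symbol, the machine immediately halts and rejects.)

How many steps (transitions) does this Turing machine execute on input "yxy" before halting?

Execution trace:
Initial: [p0]yxy
Step 1: δ(p0, y) = (p0, □, R) → □[p0]xy
Step 2: δ(p0, x) = (pR, □, R) → □□[pR]y

The machine reaches the reject state pR and halts.

The machine executed 2 steps before halting.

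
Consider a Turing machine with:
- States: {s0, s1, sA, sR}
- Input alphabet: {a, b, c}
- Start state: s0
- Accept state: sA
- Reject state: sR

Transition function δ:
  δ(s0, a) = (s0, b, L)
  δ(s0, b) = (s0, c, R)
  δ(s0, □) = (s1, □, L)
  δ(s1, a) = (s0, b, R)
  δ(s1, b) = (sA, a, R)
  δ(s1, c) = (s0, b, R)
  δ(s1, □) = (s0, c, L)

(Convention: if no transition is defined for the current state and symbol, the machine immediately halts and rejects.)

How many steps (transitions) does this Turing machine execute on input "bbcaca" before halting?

Execution trace:
Initial: [s0]bbcaca
Step 1: δ(s0, b) = (s0, c, R) → c[s0]bcaca
Step 2: δ(s0, b) = (s0, c, R) → cc[s0]caca

No transition is defined for δ(s0, c). By convention the machine halts and rejects.

The machine executed 2 steps before halting.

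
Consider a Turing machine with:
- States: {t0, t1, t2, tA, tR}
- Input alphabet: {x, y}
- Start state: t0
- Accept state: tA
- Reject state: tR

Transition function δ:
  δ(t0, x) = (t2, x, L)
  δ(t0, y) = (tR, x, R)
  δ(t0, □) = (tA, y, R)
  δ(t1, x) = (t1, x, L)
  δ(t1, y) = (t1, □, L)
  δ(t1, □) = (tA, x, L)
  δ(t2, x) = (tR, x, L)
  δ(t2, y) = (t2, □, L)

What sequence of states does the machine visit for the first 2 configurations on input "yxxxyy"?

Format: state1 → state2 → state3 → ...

Execution trace:
Initial: [t0]yxxxyy
Step 1: δ(t0, y) = (tR, x, R) → x[tR]xxxyy

The machine reaches the reject state tR and halts.

State sequence: t0 → tR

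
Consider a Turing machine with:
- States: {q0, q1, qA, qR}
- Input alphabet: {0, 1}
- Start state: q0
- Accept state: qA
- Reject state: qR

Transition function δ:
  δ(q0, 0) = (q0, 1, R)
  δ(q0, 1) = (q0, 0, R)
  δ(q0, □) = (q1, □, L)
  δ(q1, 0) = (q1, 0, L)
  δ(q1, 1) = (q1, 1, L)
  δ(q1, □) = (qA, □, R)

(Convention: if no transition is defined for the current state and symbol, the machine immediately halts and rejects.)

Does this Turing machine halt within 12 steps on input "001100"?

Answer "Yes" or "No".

Execution trace:
Initial: [q0]001100
Step 1: δ(q0, 0) = (q0, 1, R) → 1[q0]01100
Step 2: δ(q0, 0) = (q0, 1, R) → 11[q0]1100
Step 3: δ(q0, 1) = (q0, 0, R) → 110[q0]100
Step 4: δ(q0, 1) = (q0, 0, R) → 1100[q0]00
Step 5: δ(q0, 0) = (q0, 1, R) → 11001[q0]0
Step 6: δ(q0, 0) = (q0, 1, R) → 110011[q0]□
Step 7: δ(q0, □) = (q1, □, L) → 11001[q1]1□
Step 8: δ(q1, 1) = (q1, 1, L) → 1100[q1]11□
Step 9: δ(q1, 1) = (q1, 1, L) → 110[q1]011□
Step 10: δ(q1, 0) = (q1, 0, L) → 11[q1]0011□
Step 11: δ(q1, 0) = (q1, 0, L) → 1[q1]10011□
Step 12: δ(q1, 1) = (q1, 1, L) → [q1]110011□

The machine has not reached a halting state after 12 steps.
The machine did not halt within the 12-step bound.

Answer: No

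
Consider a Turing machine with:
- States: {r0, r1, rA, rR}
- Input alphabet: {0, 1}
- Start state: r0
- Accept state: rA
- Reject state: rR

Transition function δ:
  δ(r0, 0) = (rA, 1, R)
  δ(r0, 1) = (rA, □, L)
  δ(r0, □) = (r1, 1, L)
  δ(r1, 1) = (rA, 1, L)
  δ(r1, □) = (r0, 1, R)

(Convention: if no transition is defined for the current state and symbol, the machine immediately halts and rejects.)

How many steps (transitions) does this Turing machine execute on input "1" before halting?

Execution trace:
Initial: [r0]1
Step 1: δ(r0, 1) = (rA, □, L) → [rA]□□

The machine reaches the accept state rA and halts.

The machine executed 1 step before halting.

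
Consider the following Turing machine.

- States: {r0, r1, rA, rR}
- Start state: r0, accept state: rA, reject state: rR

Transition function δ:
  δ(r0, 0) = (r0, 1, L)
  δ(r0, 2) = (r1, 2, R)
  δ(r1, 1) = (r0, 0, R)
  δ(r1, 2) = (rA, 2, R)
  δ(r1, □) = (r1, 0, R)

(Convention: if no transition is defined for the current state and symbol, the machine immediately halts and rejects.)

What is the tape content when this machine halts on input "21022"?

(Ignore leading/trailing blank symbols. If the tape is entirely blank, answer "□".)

Execution trace:
Initial: [r0]21022
Step 1: δ(r0, 2) = (r1, 2, R) → 2[r1]1022
Step 2: δ(r1, 1) = (r0, 0, R) → 20[r0]022
Step 3: δ(r0, 0) = (r0, 1, L) → 2[r0]0122
Step 4: δ(r0, 0) = (r0, 1, L) → [r0]21122
Step 5: δ(r0, 2) = (r1, 2, R) → 2[r1]1122
Step 6: δ(r1, 1) = (r0, 0, R) → 20[r0]122

No transition is defined for δ(r0, 1). By convention the machine halts and rejects.

Final tape (ignoring leading/trailing blanks): 20122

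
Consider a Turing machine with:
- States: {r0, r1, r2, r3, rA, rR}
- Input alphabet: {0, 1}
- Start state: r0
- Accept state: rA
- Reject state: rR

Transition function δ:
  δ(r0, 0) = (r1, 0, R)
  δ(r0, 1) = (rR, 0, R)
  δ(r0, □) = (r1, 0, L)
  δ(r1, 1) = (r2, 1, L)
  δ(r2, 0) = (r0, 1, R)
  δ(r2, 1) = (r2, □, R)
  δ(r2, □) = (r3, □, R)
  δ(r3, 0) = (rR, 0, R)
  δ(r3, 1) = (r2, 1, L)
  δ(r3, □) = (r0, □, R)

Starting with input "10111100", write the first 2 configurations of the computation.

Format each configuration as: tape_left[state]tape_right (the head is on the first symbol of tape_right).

Transitions applied:
Step 1: δ(r0, 1) = (rR, 0, R)

The first 2 configurations are:
[r0]10111100 ⊢ 0[rR]0111100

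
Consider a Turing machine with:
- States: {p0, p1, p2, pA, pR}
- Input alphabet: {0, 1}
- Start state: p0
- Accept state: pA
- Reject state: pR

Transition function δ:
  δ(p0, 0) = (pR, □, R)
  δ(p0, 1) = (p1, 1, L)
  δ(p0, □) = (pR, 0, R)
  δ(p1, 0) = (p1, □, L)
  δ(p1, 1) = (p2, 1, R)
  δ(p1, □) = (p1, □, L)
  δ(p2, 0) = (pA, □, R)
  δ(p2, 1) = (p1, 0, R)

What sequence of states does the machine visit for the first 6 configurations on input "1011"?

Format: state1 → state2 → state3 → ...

Execution trace:
Initial: [p0]1011
Step 1: δ(p0, 1) = (p1, 1, L) → [p1]□1011
Step 2: δ(p1, □) = (p1, □, L) → [p1]□□1011
Step 3: δ(p1, □) = (p1, □, L) → [p1]□□□1011
Step 4: δ(p1, □) = (p1, □, L) → [p1]□□□□1011
Step 5: δ(p1, □) = (p1, □, L) → [p1]□□□□□1011

State sequence: p0 → p1 → p1 → p1 → p1 → p1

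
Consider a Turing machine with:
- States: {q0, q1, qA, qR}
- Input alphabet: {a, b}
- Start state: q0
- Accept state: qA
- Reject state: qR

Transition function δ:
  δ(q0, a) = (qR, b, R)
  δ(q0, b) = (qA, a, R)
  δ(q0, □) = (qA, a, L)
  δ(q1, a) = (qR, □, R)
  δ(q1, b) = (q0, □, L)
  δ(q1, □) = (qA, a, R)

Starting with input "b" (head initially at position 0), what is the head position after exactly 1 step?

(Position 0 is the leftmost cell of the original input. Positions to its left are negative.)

Execution trace (head position shown):
Step 0: [q0]b  (head at position 0)
Step 1: move right → a[qA]□  (head at position 1)

After 1 step, the head is at position 1.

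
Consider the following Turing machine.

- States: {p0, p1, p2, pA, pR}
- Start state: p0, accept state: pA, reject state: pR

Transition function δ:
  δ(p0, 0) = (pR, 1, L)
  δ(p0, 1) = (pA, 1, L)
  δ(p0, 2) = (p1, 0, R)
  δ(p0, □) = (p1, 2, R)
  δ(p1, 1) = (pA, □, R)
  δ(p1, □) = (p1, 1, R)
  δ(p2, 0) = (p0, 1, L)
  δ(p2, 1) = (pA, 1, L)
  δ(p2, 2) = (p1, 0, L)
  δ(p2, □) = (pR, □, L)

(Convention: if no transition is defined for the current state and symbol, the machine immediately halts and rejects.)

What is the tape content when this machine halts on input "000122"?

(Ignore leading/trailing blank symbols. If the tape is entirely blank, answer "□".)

Execution trace:
Initial: [p0]000122
Step 1: δ(p0, 0) = (pR, 1, L) → [pR]□100122

The machine reaches the reject state pR and halts.

Final tape (ignoring leading/trailing blanks): 100122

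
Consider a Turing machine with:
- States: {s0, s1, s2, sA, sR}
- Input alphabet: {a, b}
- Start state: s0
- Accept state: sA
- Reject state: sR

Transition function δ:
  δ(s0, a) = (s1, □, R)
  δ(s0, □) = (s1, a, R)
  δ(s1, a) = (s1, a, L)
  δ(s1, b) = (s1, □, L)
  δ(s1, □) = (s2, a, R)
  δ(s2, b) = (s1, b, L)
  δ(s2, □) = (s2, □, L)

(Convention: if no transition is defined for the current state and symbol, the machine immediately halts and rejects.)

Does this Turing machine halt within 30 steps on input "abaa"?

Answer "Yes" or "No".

Execution trace:
Initial: [s0]abaa
Step 1: δ(s0, a) = (s1, □, R) → □[s1]baa
Step 2: δ(s1, b) = (s1, □, L) → [s1]□□aa
Step 3: δ(s1, □) = (s2, a, R) → a[s2]□aa
Step 4: δ(s2, □) = (s2, □, L) → [s2]a□aa

No transition is defined for δ(s2, a). By convention the machine halts and rejects.
The machine halted after 4 steps (within the 30-step bound).

Answer: Yes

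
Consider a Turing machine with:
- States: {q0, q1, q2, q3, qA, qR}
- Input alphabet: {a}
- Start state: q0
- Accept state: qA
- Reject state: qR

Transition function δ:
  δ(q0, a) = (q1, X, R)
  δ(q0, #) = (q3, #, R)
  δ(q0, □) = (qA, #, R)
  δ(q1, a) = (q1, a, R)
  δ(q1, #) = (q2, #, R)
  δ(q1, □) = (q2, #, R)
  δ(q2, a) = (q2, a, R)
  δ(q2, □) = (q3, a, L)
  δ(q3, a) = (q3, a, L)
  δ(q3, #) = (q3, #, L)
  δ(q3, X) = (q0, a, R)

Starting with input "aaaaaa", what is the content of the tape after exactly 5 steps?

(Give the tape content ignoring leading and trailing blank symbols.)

Execution trace:
Initial: [q0]aaaaaa
Step 1: δ(q0, a) = (q1, X, R) → X[q1]aaaaa
Step 2: δ(q1, a) = (q1, a, R) → Xa[q1]aaaa
Step 3: δ(q1, a) = (q1, a, R) → Xaa[q1]aaa
Step 4: δ(q1, a) = (q1, a, R) → Xaaa[q1]aa
Step 5: δ(q1, a) = (q1, a, R) → Xaaaa[q1]a

After 5 steps, the tape (ignoring leading/trailing blanks) is: Xaaaaa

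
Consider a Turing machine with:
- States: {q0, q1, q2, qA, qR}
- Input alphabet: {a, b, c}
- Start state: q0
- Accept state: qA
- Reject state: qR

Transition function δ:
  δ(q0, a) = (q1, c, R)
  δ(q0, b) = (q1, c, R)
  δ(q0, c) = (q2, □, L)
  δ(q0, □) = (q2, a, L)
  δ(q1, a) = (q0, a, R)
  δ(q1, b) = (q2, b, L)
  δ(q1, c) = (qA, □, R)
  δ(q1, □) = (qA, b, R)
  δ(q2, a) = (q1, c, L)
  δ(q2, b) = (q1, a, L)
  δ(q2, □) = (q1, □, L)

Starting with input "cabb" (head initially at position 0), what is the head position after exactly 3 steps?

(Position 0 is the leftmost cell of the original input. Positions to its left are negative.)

Execution trace (head position shown):
Step 0: [q0]cabb  (head at position 0)
Step 1: move left → [q2]□□abb  (head at position -1)
Step 2: move left → [q1]□□□abb  (head at position -2)
Step 3: move right → b[qA]□□abb  (head at position -1)

After 3 steps, the head is at position -1.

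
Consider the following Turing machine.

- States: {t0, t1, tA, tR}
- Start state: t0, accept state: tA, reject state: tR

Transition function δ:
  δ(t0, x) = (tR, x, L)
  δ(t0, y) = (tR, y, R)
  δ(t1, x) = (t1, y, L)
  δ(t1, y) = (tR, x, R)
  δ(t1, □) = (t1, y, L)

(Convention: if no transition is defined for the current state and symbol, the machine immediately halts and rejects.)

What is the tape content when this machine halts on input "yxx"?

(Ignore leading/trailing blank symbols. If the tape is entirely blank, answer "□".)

Execution trace:
Initial: [t0]yxx
Step 1: δ(t0, y) = (tR, y, R) → y[tR]xx

The machine reaches the reject state tR and halts.

Final tape (ignoring leading/trailing blanks): yxx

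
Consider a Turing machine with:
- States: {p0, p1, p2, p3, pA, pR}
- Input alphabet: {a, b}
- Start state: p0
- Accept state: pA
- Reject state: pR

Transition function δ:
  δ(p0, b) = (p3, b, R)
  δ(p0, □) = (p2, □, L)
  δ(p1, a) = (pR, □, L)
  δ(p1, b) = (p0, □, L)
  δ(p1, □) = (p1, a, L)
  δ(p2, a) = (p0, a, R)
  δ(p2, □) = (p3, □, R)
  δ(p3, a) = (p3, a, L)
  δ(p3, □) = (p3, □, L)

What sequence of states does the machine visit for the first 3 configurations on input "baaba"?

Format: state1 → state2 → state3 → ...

Execution trace:
Initial: [p0]baaba
Step 1: δ(p0, b) = (p3, b, R) → b[p3]aaba
Step 2: δ(p3, a) = (p3, a, L) → [p3]baaba

No transition is defined for δ(p3, b). By convention the machine halts and rejects.

State sequence: p0 → p3 → p3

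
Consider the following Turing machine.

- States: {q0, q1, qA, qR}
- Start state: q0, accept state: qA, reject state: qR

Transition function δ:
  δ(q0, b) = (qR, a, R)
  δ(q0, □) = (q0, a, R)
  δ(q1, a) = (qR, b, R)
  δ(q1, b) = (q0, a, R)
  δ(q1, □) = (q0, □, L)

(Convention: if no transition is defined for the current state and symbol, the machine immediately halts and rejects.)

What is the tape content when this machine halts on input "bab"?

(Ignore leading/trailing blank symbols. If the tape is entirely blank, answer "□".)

Execution trace:
Initial: [q0]bab
Step 1: δ(q0, b) = (qR, a, R) → a[qR]ab

The machine reaches the reject state qR and halts.

Final tape (ignoring leading/trailing blanks): aab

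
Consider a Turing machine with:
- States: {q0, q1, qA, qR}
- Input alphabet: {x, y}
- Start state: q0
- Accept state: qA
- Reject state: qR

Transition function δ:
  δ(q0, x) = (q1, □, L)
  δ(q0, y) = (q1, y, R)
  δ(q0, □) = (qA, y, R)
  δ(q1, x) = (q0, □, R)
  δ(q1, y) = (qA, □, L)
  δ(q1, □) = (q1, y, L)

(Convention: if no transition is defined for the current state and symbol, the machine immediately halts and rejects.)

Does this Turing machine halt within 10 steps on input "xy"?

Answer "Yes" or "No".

Execution trace:
Initial: [q0]xy
Step 1: δ(q0, x) = (q1, □, L) → [q1]□□y
Step 2: δ(q1, □) = (q1, y, L) → [q1]□y□y
Step 3: δ(q1, □) = (q1, y, L) → [q1]□yy□y
Step 4: δ(q1, □) = (q1, y, L) → [q1]□yyy□y
Step 5: δ(q1, □) = (q1, y, L) → [q1]□yyyy□y
Step 6: δ(q1, □) = (q1, y, L) → [q1]□yyyyy□y
Step 7: δ(q1, □) = (q1, y, L) → [q1]□yyyyyy□y
Step 8: δ(q1, □) = (q1, y, L) → [q1]□yyyyyyy□y
Step 9: δ(q1, □) = (q1, y, L) → [q1]□yyyyyyyy□y
Step 10: δ(q1, □) = (q1, y, L) → [q1]□yyyyyyyyy□y

The machine has not reached a halting state after 10 steps.
The machine did not halt within the 10-step bound.

Answer: No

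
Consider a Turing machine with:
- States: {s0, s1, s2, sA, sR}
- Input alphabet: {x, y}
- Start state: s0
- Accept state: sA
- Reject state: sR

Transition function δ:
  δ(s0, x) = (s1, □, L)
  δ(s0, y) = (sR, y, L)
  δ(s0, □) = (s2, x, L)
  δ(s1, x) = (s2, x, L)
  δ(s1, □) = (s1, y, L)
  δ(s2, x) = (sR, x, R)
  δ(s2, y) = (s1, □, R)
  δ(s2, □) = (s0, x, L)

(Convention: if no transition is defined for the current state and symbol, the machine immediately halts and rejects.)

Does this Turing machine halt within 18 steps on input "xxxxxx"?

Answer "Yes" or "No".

Execution trace:
Initial: [s0]xxxxxx
Step 1: δ(s0, x) = (s1, □, L) → [s1]□□xxxxx
Step 2: δ(s1, □) = (s1, y, L) → [s1]□y□xxxxx
Step 3: δ(s1, □) = (s1, y, L) → [s1]□yy□xxxxx
Step 4: δ(s1, □) = (s1, y, L) → [s1]□yyy□xxxxx
Step 5: δ(s1, □) = (s1, y, L) → [s1]□yyyy□xxxxx
Step 6: δ(s1, □) = (s1, y, L) → [s1]□yyyyy□xxxxx
Step 7: δ(s1, □) = (s1, y, L) → [s1]□yyyyyy□xxxxx
Step 8: δ(s1, □) = (s1, y, L) → [s1]□yyyyyyy□xxxxx
Step 9: δ(s1, □) = (s1, y, L) → [s1]□yyyyyyyy□xxxxx
Step 10: δ(s1, □) = (s1, y, L) → [s1]□yyyyyyyyy□xxxxx
Step 11: δ(s1, □) = (s1, y, L) → [s1]□yyyyyyyyyy□xxxxx
Step 12: δ(s1, □) = (s1, y, L) → [s1]□yyyyyyyyyyy□xxxxx
Step 13: δ(s1, □) = (s1, y, L) → [s1]□yyyyyyyyyyyy□xxxxx
Step 14: δ(s1, □) = (s1, y, L) → [s1]□yyyyyyyyyyyyy□xxxxx
Step 15: δ(s1, □) = (s1, y, L) → [s1]□yyyyyyyyyyyyyy□xxxxx
Step 16: δ(s1, □) = (s1, y, L) → [s1]□yyyyyyyyyyyyyyy□xxxxx
Step 17: δ(s1, □) = (s1, y, L) → [s1]□yyyyyyyyyyyyyyyy□xxxxx
Step 18: δ(s1, □) = (s1, y, L) → [s1]□yyyyyyyyyyyyyyyyy□xxxxx

The machine has not reached a halting state after 18 steps.
The machine did not halt within the 18-step bound.

Answer: No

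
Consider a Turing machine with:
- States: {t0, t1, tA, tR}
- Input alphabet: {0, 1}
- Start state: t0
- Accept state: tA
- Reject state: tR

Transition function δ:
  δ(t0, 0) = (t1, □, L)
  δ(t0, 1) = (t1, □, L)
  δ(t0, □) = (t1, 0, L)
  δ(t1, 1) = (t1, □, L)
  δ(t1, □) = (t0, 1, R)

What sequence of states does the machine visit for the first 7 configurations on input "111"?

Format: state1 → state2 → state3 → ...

Execution trace:
Initial: [t0]111
Step 1: δ(t0, 1) = (t1, □, L) → [t1]□□11
Step 2: δ(t1, □) = (t0, 1, R) → 1[t0]□11
Step 3: δ(t0, □) = (t1, 0, L) → [t1]1011
Step 4: δ(t1, 1) = (t1, □, L) → [t1]□□011
Step 5: δ(t1, □) = (t0, 1, R) → 1[t0]□011
Step 6: δ(t0, □) = (t1, 0, L) → [t1]10011

State sequence: t0 → t1 → t0 → t1 → t1 → t0 → t1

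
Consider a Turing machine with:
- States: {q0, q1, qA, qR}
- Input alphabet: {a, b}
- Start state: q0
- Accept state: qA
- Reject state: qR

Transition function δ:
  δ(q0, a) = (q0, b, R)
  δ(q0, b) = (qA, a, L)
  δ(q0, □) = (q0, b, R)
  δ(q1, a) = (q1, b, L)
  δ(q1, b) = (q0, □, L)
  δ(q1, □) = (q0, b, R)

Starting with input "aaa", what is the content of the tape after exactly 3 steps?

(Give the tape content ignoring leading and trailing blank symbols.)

Execution trace:
Initial: [q0]aaa
Step 1: δ(q0, a) = (q0, b, R) → b[q0]aa
Step 2: δ(q0, a) = (q0, b, R) → bb[q0]a
Step 3: δ(q0, a) = (q0, b, R) → bbb[q0]□

After 3 steps, the tape (ignoring leading/trailing blanks) is: bbb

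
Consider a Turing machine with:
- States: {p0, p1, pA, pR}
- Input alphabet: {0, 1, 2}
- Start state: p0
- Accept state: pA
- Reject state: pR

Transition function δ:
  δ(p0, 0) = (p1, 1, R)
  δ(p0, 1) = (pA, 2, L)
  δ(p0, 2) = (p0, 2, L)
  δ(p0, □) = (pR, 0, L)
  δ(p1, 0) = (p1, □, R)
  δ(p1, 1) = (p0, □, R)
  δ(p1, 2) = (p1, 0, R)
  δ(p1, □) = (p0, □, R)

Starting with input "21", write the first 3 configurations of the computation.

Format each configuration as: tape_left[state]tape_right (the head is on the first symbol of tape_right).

Transitions applied:
Step 1: δ(p0, 2) = (p0, 2, L)
Step 2: δ(p0, □) = (pR, 0, L)

The first 3 configurations are:
[p0]21 ⊢ [p0]□21 ⊢ [pR]□021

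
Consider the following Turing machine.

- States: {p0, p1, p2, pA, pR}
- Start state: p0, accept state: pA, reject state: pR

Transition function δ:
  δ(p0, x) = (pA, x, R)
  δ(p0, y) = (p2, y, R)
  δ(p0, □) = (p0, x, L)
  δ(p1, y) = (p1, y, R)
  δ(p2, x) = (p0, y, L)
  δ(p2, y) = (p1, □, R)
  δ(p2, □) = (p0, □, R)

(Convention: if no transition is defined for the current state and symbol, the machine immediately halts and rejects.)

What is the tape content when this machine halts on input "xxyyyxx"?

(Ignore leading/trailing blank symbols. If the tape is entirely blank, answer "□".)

Execution trace:
Initial: [p0]xxyyyxx
Step 1: δ(p0, x) = (pA, x, R) → x[pA]xyyyxx

The machine reaches the accept state pA and halts.

Final tape (ignoring leading/trailing blanks): xxyyyxx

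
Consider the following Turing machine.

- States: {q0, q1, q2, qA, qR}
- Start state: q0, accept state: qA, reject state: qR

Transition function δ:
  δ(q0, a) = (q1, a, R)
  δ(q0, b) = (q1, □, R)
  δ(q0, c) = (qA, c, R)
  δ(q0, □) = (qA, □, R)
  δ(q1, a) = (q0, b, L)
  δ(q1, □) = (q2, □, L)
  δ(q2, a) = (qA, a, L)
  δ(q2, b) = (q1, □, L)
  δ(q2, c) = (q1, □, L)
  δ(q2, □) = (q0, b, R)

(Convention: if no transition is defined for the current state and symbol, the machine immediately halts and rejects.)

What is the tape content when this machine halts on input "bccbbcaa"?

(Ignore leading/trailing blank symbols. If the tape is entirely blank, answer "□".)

Execution trace:
Initial: [q0]bccbbcaa
Step 1: δ(q0, b) = (q1, □, R) → □[q1]ccbbcaa

No transition is defined for δ(q1, c). By convention the machine halts and rejects.

Final tape (ignoring leading/trailing blanks): ccbbcaa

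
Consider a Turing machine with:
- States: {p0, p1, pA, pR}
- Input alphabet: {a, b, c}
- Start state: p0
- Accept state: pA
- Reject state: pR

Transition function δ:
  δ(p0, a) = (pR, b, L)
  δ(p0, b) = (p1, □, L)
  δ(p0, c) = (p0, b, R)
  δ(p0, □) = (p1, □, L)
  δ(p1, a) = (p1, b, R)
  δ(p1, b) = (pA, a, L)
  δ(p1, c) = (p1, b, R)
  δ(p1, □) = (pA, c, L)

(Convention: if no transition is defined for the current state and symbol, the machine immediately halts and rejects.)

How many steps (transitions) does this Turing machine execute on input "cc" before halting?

Execution trace:
Initial: [p0]cc
Step 1: δ(p0, c) = (p0, b, R) → b[p0]c
Step 2: δ(p0, c) = (p0, b, R) → bb[p0]□
Step 3: δ(p0, □) = (p1, □, L) → b[p1]b□
Step 4: δ(p1, b) = (pA, a, L) → [pA]ba□

The machine reaches the accept state pA and halts.

The machine executed 4 steps before halting.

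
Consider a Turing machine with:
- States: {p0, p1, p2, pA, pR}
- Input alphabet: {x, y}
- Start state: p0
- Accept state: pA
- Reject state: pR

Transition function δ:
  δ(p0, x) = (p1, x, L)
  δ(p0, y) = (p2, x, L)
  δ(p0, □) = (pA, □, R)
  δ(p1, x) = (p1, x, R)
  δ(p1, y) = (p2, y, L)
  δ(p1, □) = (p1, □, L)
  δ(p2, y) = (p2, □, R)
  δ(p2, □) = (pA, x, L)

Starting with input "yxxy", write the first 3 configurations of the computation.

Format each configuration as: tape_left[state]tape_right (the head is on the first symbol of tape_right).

Transitions applied:
Step 1: δ(p0, y) = (p2, x, L)
Step 2: δ(p2, □) = (pA, x, L)

The first 3 configurations are:
[p0]yxxy ⊢ [p2]□xxxy ⊢ [pA]□xxxxy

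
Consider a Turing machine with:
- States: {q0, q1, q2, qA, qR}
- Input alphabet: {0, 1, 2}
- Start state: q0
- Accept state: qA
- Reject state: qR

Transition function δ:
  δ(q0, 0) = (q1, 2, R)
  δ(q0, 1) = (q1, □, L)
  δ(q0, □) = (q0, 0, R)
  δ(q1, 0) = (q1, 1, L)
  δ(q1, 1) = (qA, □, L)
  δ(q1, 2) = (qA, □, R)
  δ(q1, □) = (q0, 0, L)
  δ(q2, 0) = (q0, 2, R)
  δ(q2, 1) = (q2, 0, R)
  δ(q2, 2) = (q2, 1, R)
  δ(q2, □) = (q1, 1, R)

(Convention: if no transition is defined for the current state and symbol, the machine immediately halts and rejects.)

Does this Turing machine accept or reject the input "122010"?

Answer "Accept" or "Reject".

Execution trace:
Initial: [q0]122010
Step 1: δ(q0, 1) = (q1, □, L) → [q1]□□22010
Step 2: δ(q1, □) = (q0, 0, L) → [q0]□0□22010
Step 3: δ(q0, □) = (q0, 0, R) → 0[q0]0□22010
Step 4: δ(q0, 0) = (q1, 2, R) → 02[q1]□22010
Step 5: δ(q1, □) = (q0, 0, L) → 0[q0]2022010

No transition is defined for δ(q0, 2). By convention the machine halts and rejects.

Answer: Reject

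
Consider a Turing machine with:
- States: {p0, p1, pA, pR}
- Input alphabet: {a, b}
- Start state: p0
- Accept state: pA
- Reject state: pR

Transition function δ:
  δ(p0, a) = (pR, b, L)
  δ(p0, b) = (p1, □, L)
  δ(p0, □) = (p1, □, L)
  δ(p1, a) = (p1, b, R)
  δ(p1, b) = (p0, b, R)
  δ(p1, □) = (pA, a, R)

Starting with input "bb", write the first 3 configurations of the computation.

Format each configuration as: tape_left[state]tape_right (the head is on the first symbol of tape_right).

Transitions applied:
Step 1: δ(p0, b) = (p1, □, L)
Step 2: δ(p1, □) = (pA, a, R)

The first 3 configurations are:
[p0]bb ⊢ [p1]□□b ⊢ a[pA]□b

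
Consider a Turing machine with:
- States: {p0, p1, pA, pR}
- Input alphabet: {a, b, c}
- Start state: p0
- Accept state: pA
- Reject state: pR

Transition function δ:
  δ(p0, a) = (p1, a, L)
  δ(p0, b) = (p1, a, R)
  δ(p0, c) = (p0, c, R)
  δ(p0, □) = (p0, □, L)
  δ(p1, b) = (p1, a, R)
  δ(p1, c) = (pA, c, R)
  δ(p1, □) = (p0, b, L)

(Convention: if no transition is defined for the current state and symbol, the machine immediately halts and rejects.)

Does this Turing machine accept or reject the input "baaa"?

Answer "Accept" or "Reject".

Execution trace:
Initial: [p0]baaa
Step 1: δ(p0, b) = (p1, a, R) → a[p1]aaa

No transition is defined for δ(p1, a). By convention the machine halts and rejects.

Answer: Reject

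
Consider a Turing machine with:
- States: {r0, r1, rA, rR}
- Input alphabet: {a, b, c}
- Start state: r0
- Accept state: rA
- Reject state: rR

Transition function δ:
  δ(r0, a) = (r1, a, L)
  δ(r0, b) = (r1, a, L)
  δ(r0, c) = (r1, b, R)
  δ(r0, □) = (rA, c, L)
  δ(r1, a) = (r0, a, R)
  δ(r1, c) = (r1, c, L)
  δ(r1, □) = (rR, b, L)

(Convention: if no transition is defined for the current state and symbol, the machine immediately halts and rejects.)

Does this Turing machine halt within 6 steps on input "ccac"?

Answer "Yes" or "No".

Execution trace:
Initial: [r0]ccac
Step 1: δ(r0, c) = (r1, b, R) → b[r1]cac
Step 2: δ(r1, c) = (r1, c, L) → [r1]bcac

No transition is defined for δ(r1, b). By convention the machine halts and rejects.
The machine halted after 2 steps (within the 6-step bound).

Answer: Yes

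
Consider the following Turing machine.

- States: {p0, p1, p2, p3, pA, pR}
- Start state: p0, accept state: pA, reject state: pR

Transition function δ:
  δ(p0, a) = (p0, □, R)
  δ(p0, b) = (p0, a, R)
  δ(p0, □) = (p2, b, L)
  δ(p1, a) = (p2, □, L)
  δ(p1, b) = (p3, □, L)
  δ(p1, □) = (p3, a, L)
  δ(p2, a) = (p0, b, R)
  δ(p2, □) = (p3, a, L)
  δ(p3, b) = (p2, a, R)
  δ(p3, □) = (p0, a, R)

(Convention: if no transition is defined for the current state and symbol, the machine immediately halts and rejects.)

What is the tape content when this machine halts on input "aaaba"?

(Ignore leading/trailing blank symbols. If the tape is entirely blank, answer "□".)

Execution trace:
Initial: [p0]aaaba
Step 1: δ(p0, a) = (p0, □, R) → □[p0]aaba
Step 2: δ(p0, a) = (p0, □, R) → □□[p0]aba
Step 3: δ(p0, a) = (p0, □, R) → □□□[p0]ba
Step 4: δ(p0, b) = (p0, a, R) → □□□a[p0]a
Step 5: δ(p0, a) = (p0, □, R) → □□□a□[p0]□
Step 6: δ(p0, □) = (p2, b, L) → □□□a[p2]□b
Step 7: δ(p2, □) = (p3, a, L) → □□□[p3]aab

No transition is defined for δ(p3, a). By convention the machine halts and rejects.

Final tape (ignoring leading/trailing blanks): aab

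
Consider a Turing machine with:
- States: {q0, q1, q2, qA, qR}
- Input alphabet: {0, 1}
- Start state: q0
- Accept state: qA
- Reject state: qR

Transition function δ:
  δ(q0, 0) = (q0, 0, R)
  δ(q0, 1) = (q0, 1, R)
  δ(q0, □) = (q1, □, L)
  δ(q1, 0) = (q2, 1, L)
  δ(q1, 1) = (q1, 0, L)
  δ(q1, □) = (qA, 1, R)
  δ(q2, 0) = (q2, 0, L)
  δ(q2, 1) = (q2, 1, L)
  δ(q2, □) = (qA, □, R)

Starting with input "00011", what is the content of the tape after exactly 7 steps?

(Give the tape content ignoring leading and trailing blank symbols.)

Execution trace:
Initial: [q0]00011
Step 1: δ(q0, 0) = (q0, 0, R) → 0[q0]0011
Step 2: δ(q0, 0) = (q0, 0, R) → 00[q0]011
Step 3: δ(q0, 0) = (q0, 0, R) → 000[q0]11
Step 4: δ(q0, 1) = (q0, 1, R) → 0001[q0]1
Step 5: δ(q0, 1) = (q0, 1, R) → 00011[q0]□
Step 6: δ(q0, □) = (q1, □, L) → 0001[q1]1□
Step 7: δ(q1, 1) = (q1, 0, L) → 000[q1]10□

After 7 steps, the tape (ignoring leading/trailing blanks) is: 00010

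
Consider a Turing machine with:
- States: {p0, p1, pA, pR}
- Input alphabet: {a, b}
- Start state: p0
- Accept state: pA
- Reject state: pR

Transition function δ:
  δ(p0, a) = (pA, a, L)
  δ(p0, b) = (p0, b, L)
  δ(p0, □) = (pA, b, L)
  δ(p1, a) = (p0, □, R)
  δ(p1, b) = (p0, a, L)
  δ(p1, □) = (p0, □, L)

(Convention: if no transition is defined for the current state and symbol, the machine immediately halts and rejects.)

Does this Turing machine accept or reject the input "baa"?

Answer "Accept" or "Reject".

Execution trace:
Initial: [p0]baa
Step 1: δ(p0, b) = (p0, b, L) → [p0]□baa
Step 2: δ(p0, □) = (pA, b, L) → [pA]□bbaa

The machine reaches the accept state pA and halts.

Answer: Accept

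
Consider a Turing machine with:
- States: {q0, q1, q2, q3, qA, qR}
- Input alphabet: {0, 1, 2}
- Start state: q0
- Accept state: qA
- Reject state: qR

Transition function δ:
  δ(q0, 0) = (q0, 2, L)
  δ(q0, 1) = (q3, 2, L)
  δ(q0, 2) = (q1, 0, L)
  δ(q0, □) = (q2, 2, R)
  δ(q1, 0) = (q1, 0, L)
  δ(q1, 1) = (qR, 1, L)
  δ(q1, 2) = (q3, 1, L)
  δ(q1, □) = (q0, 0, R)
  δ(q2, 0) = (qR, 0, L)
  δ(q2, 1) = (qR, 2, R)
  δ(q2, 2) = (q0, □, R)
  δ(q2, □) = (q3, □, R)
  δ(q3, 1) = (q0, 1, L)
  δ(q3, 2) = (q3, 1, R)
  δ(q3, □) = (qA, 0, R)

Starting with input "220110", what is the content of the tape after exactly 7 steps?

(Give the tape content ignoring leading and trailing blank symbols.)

Execution trace:
Initial: [q0]220110
Step 1: δ(q0, 2) = (q1, 0, L) → [q1]□020110
Step 2: δ(q1, □) = (q0, 0, R) → 0[q0]020110
Step 3: δ(q0, 0) = (q0, 2, L) → [q0]0220110
Step 4: δ(q0, 0) = (q0, 2, L) → [q0]□2220110
Step 5: δ(q0, □) = (q2, 2, R) → 2[q2]2220110
Step 6: δ(q2, 2) = (q0, □, R) → 2□[q0]220110
Step 7: δ(q0, 2) = (q1, 0, L) → 2[q1]□020110

After 7 steps, the tape (ignoring leading/trailing blanks) is: 2□020110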